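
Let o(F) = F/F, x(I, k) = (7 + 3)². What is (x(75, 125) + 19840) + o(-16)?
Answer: 19941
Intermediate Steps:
x(I, k) = 100 (x(I, k) = 10² = 100)
o(F) = 1
(x(75, 125) + 19840) + o(-16) = (100 + 19840) + 1 = 19940 + 1 = 19941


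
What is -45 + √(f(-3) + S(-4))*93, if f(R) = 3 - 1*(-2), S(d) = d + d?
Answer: -45 + 93*I*√3 ≈ -45.0 + 161.08*I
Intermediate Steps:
S(d) = 2*d
f(R) = 5 (f(R) = 3 + 2 = 5)
-45 + √(f(-3) + S(-4))*93 = -45 + √(5 + 2*(-4))*93 = -45 + √(5 - 8)*93 = -45 + √(-3)*93 = -45 + (I*√3)*93 = -45 + 93*I*√3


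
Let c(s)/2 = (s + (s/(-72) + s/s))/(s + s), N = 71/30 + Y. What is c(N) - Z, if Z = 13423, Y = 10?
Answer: -358526675/26712 ≈ -13422.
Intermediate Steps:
N = 371/30 (N = 71/30 + 10 = 371/30 ≈ 12.367)
c(s) = (1 + 71*s/72)/s (c(s) = 2*((s + (s/(-72) + s/s))/(s + s)) = 2*((s + (s*(-1/72) + 1))/((2*s))) = 2*((s + (-s/72 + 1))*(1/(2*s))) = 2*((s + (1 - s/72))*(1/(2*s))) = 2*((1 + 71*s/72)*(1/(2*s))) = 2*((1 + 71*s/72)/(2*s)) = (1 + 71*s/72)/s)
c(N) - Z = (71/72 + 1/(371/30)) - 1*13423 = (71/72 + 30/371) - 13423 = 28501/26712 - 13423 = -358526675/26712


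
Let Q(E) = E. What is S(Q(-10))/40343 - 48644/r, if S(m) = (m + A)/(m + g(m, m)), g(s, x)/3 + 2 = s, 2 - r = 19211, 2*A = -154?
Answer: 90274136215/35647639602 ≈ 2.5324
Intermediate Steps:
A = -77 (A = (½)*(-154) = -77)
r = -19209 (r = 2 - 1*19211 = 2 - 19211 = -19209)
g(s, x) = -6 + 3*s
S(m) = (-77 + m)/(-6 + 4*m) (S(m) = (m - 77)/(m + (-6 + 3*m)) = (-77 + m)/(-6 + 4*m))
S(Q(-10))/40343 - 48644/r = ((-77 - 10)/(2*(-3 + 2*(-10))))/40343 - 48644/(-19209) = ((½)*(-87)/(-3 - 20))*(1/40343) - 48644*(-1/19209) = ((½)*(-87)/(-23))*(1/40343) + 48644/19209 = ((½)*(-1/23)*(-87))*(1/40343) + 48644/19209 = (87/46)*(1/40343) + 48644/19209 = 87/1855778 + 48644/19209 = 90274136215/35647639602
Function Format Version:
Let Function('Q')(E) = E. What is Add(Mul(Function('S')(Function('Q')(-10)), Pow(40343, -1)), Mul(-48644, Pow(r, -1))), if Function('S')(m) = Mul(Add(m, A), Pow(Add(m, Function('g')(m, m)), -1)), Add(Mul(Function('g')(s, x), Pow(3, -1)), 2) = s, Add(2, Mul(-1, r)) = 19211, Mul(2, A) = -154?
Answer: Rational(90274136215, 35647639602) ≈ 2.5324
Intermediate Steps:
A = -77 (A = Mul(Rational(1, 2), -154) = -77)
r = -19209 (r = Add(2, Mul(-1, 19211)) = Add(2, -19211) = -19209)
Function('g')(s, x) = Add(-6, Mul(3, s))
Function('S')(m) = Mul(Pow(Add(-6, Mul(4, m)), -1), Add(-77, m)) (Function('S')(m) = Mul(Add(m, -77), Pow(Add(m, Add(-6, Mul(3, m))), -1)) = Mul(Add(-77, m), Pow(Add(-6, Mul(4, m)), -1)) = Mul(Pow(Add(-6, Mul(4, m)), -1), Add(-77, m)))
Add(Mul(Function('S')(Function('Q')(-10)), Pow(40343, -1)), Mul(-48644, Pow(r, -1))) = Add(Mul(Mul(Rational(1, 2), Pow(Add(-3, Mul(2, -10)), -1), Add(-77, -10)), Pow(40343, -1)), Mul(-48644, Pow(-19209, -1))) = Add(Mul(Mul(Rational(1, 2), Pow(Add(-3, -20), -1), -87), Rational(1, 40343)), Mul(-48644, Rational(-1, 19209))) = Add(Mul(Mul(Rational(1, 2), Pow(-23, -1), -87), Rational(1, 40343)), Rational(48644, 19209)) = Add(Mul(Mul(Rational(1, 2), Rational(-1, 23), -87), Rational(1, 40343)), Rational(48644, 19209)) = Add(Mul(Rational(87, 46), Rational(1, 40343)), Rational(48644, 19209)) = Add(Rational(87, 1855778), Rational(48644, 19209)) = Rational(90274136215, 35647639602)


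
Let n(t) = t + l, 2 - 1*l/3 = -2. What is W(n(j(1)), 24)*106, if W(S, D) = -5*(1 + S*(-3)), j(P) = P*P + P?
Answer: 21730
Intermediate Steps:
j(P) = P + P² (j(P) = P² + P = P + P²)
l = 12 (l = 6 - 3*(-2) = 6 + 6 = 12)
n(t) = 12 + t (n(t) = t + 12 = 12 + t)
W(S, D) = -5 + 15*S (W(S, D) = -5*(1 - 3*S) = -5 + 15*S)
W(n(j(1)), 24)*106 = (-5 + 15*(12 + 1*(1 + 1)))*106 = (-5 + 15*(12 + 1*2))*106 = (-5 + 15*(12 + 2))*106 = (-5 + 15*14)*106 = (-5 + 210)*106 = 205*106 = 21730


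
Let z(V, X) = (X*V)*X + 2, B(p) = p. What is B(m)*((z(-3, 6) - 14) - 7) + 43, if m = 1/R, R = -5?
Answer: 342/5 ≈ 68.400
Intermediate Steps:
m = -⅕ (m = 1/(-5) = -⅕ ≈ -0.20000)
z(V, X) = 2 + V*X² (z(V, X) = (V*X)*X + 2 = V*X² + 2 = 2 + V*X²)
B(m)*((z(-3, 6) - 14) - 7) + 43 = -(((2 - 3*6²) - 14) - 7)/5 + 43 = -(((2 - 3*36) - 14) - 7)/5 + 43 = -(((2 - 108) - 14) - 7)/5 + 43 = -((-106 - 14) - 7)/5 + 43 = -(-120 - 7)/5 + 43 = -⅕*(-127) + 43 = 127/5 + 43 = 342/5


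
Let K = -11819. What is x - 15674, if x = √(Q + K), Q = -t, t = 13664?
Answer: -15674 + I*√25483 ≈ -15674.0 + 159.63*I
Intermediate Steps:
Q = -13664 (Q = -1*13664 = -13664)
x = I*√25483 (x = √(-13664 - 11819) = √(-25483) = I*√25483 ≈ 159.63*I)
x - 15674 = I*√25483 - 15674 = -15674 + I*√25483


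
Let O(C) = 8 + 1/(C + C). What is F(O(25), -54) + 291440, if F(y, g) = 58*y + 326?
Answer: 7305779/25 ≈ 2.9223e+5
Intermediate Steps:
O(C) = 8 + 1/(2*C)
F(y, g) = 326 + 58*y
F(O(25), -54) + 291440 = (326 + 58*(8 + (½)/25)) + 291440 = (326 + 58*(8 + (½)*(1/25))) + 291440 = (326 + 58*(8 + 1/50)) + 291440 = (326 + 58*(401/50)) + 291440 = (326 + 11629/25) + 291440 = 19779/25 + 291440 = 7305779/25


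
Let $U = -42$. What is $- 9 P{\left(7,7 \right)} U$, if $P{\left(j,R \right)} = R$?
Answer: $2646$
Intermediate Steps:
$- 9 P{\left(7,7 \right)} U = \left(-9\right) 7 \left(-42\right) = \left(-63\right) \left(-42\right) = 2646$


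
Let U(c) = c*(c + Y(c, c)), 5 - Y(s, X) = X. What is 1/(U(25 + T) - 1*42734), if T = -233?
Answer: -1/43774 ≈ -2.2845e-5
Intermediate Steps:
Y(s, X) = 5 - X
U(c) = 5*c (U(c) = c*(c + (5 - c)) = c*5 = 5*c)
1/(U(25 + T) - 1*42734) = 1/(5*(25 - 233) - 1*42734) = 1/(5*(-208) - 42734) = 1/(-1040 - 42734) = 1/(-43774) = -1/43774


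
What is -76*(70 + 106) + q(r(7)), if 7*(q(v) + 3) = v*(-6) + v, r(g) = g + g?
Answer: -13389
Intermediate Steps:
r(g) = 2*g
q(v) = -3 - 5*v/7 (q(v) = -3 + (v*(-6) + v)/7 = -3 + (-6*v + v)/7 = -3 + (-5*v)/7 = -3 - 5*v/7)
-76*(70 + 106) + q(r(7)) = -76*(70 + 106) + (-3 - 10*7/7) = -76*176 + (-3 - 5/7*14) = -13376 + (-3 - 10) = -13376 - 13 = -13389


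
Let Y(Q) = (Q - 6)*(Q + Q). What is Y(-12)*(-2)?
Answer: -864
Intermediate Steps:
Y(Q) = 2*Q*(-6 + Q) (Y(Q) = (-6 + Q)*(2*Q) = 2*Q*(-6 + Q))
Y(-12)*(-2) = (2*(-12)*(-6 - 12))*(-2) = (2*(-12)*(-18))*(-2) = 432*(-2) = -864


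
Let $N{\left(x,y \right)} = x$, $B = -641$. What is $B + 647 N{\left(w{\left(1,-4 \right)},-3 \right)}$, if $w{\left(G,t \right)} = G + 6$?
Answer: $3888$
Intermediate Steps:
$w{\left(G,t \right)} = 6 + G$
$B + 647 N{\left(w{\left(1,-4 \right)},-3 \right)} = -641 + 647 \left(6 + 1\right) = -641 + 647 \cdot 7 = -641 + 4529 = 3888$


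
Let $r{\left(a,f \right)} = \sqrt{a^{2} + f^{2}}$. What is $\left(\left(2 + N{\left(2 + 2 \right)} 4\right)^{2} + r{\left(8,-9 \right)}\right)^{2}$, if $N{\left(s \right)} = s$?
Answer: $\left(324 + \sqrt{145}\right)^{2} \approx 1.1292 \cdot 10^{5}$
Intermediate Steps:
$\left(\left(2 + N{\left(2 + 2 \right)} 4\right)^{2} + r{\left(8,-9 \right)}\right)^{2} = \left(\left(2 + \left(2 + 2\right) 4\right)^{2} + \sqrt{8^{2} + \left(-9\right)^{2}}\right)^{2} = \left(\left(2 + 4 \cdot 4\right)^{2} + \sqrt{64 + 81}\right)^{2} = \left(\left(2 + 16\right)^{2} + \sqrt{145}\right)^{2} = \left(18^{2} + \sqrt{145}\right)^{2} = \left(324 + \sqrt{145}\right)^{2}$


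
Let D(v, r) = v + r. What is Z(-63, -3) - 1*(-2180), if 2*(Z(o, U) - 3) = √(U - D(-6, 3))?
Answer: 2183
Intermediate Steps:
D(v, r) = r + v
Z(o, U) = 3 + √(3 + U)/2 (Z(o, U) = 3 + √(U - (3 - 6))/2 = 3 + √(U - 1*(-3))/2 = 3 + √(U + 3)/2 = 3 + √(3 + U)/2)
Z(-63, -3) - 1*(-2180) = (3 + √(3 - 3)/2) - 1*(-2180) = (3 + √0/2) + 2180 = (3 + (½)*0) + 2180 = (3 + 0) + 2180 = 3 + 2180 = 2183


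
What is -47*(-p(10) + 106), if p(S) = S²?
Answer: -282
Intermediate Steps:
-47*(-p(10) + 106) = -47*(-1*10² + 106) = -47*(-1*100 + 106) = -47*(-100 + 106) = -47*6 = -282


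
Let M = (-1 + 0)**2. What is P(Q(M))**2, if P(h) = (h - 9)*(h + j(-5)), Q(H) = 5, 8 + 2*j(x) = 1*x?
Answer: 36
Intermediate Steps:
j(x) = -4 + x/2 (j(x) = -4 + (1*x)/2 = -4 + x/2)
M = 1 (M = (-1)**2 = 1)
P(h) = (-9 + h)*(-13/2 + h) (P(h) = (h - 9)*(h + (-4 + (1/2)*(-5))) = (-9 + h)*(h + (-4 - 5/2)) = (-9 + h)*(h - 13/2) = (-9 + h)*(-13/2 + h))
P(Q(M))**2 = (117/2 + 5**2 - 31/2*5)**2 = (117/2 + 25 - 155/2)**2 = 6**2 = 36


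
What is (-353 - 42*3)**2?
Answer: 229441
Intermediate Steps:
(-353 - 42*3)**2 = (-353 - 126)**2 = (-479)**2 = 229441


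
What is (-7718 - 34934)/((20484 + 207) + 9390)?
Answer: -42652/30081 ≈ -1.4179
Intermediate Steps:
(-7718 - 34934)/((20484 + 207) + 9390) = -42652/(20691 + 9390) = -42652/30081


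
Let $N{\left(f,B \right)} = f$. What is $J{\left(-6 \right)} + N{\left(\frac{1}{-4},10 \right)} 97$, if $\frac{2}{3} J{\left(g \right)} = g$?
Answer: $- \frac{133}{4} \approx -33.25$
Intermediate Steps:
$J{\left(g \right)} = \frac{3 g}{2}$
$J{\left(-6 \right)} + N{\left(\frac{1}{-4},10 \right)} 97 = \frac{3}{2} \left(-6\right) + \frac{1}{-4} \cdot 97 = -9 - \frac{97}{4} = - \frac{133}{4}$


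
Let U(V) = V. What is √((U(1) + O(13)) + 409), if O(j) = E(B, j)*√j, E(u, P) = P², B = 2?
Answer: √(410 + 169*√13) ≈ 31.927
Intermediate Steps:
O(j) = j^(5/2) (O(j) = j²*√j = j^(5/2))
√((U(1) + O(13)) + 409) = √((1 + 13^(5/2)) + 409) = √((1 + 169*√13) + 409) = √(410 + 169*√13)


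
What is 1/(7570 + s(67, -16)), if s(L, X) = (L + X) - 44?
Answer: 1/7577 ≈ 0.00013198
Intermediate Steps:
s(L, X) = -44 + L + X
1/(7570 + s(67, -16)) = 1/(7570 + (-44 + 67 - 16)) = 1/(7570 + 7) = 1/7577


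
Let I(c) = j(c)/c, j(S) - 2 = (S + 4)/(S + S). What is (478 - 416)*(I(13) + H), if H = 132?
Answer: 1385235/169 ≈ 8196.7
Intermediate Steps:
j(S) = 2 + (4 + S)/(2*S) (j(S) = 2 + (S + 4)/(S + S) = 2 + (4 + S)/((2*S)) = 2 + (4 + S)*(1/(2*S)) = 2 + (4 + S)/(2*S))
I(c) = (5/2 + 2/c)/c
(478 - 416)*(I(13) + H) = (478 - 416)*((½)*(4 + 5*13)/13² + 132) = 62*((½)*(1/169)*(4 + 65) + 132) = 62*((½)*(1/169)*69 + 132) = 62*(69/338 + 132) = 62*(44685/338) = 1385235/169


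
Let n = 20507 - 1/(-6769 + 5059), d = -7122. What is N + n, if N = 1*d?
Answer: 22888351/1710 ≈ 13385.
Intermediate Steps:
N = -7122 (N = 1*(-7122) = -7122)
n = 35066971/1710 (n = 20507 - 1/(-1710) = 20507 - 1*(-1/1710) = 20507 + 1/1710 = 35066971/1710 ≈ 20507.)
N + n = -7122 + 35066971/1710 = 22888351/1710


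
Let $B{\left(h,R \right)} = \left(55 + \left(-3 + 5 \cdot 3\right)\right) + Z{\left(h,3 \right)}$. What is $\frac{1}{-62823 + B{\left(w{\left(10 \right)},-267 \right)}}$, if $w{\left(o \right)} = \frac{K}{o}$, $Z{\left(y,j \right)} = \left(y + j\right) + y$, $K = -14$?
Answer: $- \frac{5}{313779} \approx -1.5935 \cdot 10^{-5}$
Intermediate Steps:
$Z{\left(y,j \right)} = j + 2 y$ ($Z{\left(y,j \right)} = \left(j + y\right) + y = j + 2 y$)
$w{\left(o \right)} = - \frac{14}{o}$
$B{\left(h,R \right)} = 70 + 2 h$ ($B{\left(h,R \right)} = \left(55 + \left(-3 + 5 \cdot 3\right)\right) + \left(3 + 2 h\right) = \left(55 + \left(-3 + 15\right)\right) + \left(3 + 2 h\right) = \left(55 + 12\right) + \left(3 + 2 h\right) = 67 + \left(3 + 2 h\right) = 70 + 2 h$)
$\frac{1}{-62823 + B{\left(w{\left(10 \right)},-267 \right)}} = \frac{1}{-62823 + \left(70 + 2 \left(- \frac{14}{10}\right)\right)} = \frac{1}{-62823 + \left(70 + 2 \left(\left(-14\right) \frac{1}{10}\right)\right)} = \frac{1}{-62823 + \left(70 + 2 \left(- \frac{7}{5}\right)\right)} = \frac{1}{-62823 + \left(70 - \frac{14}{5}\right)} = \frac{1}{-62823 + \frac{336}{5}} = \frac{1}{- \frac{313779}{5}} = - \frac{5}{313779}$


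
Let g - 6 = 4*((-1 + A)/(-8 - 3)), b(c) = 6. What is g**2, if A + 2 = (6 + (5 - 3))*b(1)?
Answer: 12996/121 ≈ 107.40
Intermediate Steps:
A = 46 (A = -2 + (6 + (5 - 3))*6 = -2 + (6 + 2)*6 = -2 + 8*6 = -2 + 48 = 46)
g = -114/11 (g = 6 + 4*((-1 + 46)/(-8 - 3)) = 6 + 4*(45/(-11)) = 6 + 4*(45*(-1/11)) = 6 + 4*(-45/11) = 6 - 180/11 = -114/11 ≈ -10.364)
g**2 = (-114/11)**2 = 12996/121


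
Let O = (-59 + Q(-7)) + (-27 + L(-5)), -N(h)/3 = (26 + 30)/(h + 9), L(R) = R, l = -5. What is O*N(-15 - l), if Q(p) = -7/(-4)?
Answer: -14994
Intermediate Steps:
Q(p) = 7/4 (Q(p) = -7*(-1/4) = 7/4)
N(h) = -168/(9 + h) (N(h) = -3*(26 + 30)/(h + 9) = -168/(9 + h))
O = -357/4 (O = (-59 + 7/4) + (-27 - 5) = -229/4 - 32 = -357/4 ≈ -89.250)
O*N(-15 - l) = -(-14994)/(9 + (-15 - 1*(-5))) = -(-14994)/(9 + (-15 + 5)) = -(-14994)/(9 - 10) = -(-14994)/(-1) = -(-14994)*(-1) = -357/4*168 = -14994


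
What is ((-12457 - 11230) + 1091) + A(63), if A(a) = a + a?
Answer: -22470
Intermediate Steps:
A(a) = 2*a
((-12457 - 11230) + 1091) + A(63) = ((-12457 - 11230) + 1091) + 2*63 = (-23687 + 1091) + 126 = -22596 + 126 = -22470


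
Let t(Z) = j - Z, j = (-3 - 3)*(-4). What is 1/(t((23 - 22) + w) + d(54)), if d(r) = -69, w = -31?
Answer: -1/15 ≈ -0.066667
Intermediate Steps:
j = 24 (j = -6*(-4) = 24)
t(Z) = 24 - Z
1/(t((23 - 22) + w) + d(54)) = 1/((24 - ((23 - 22) - 31)) - 69) = 1/((24 - (1 - 31)) - 69) = 1/((24 - 1*(-30)) - 69) = 1/((24 + 30) - 69) = 1/(54 - 69) = 1/(-15) = -1/15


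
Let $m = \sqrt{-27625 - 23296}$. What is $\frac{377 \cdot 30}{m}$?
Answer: $- \frac{870 i \sqrt{50921}}{3917} \approx - 50.12 i$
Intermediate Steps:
$m = i \sqrt{50921}$ ($m = \sqrt{-50921} = i \sqrt{50921} \approx 225.66 i$)
$\frac{377 \cdot 30}{m} = \frac{377 \cdot 30}{i \sqrt{50921}} = 11310 \left(- \frac{i \sqrt{50921}}{50921}\right) = - \frac{870 i \sqrt{50921}}{3917}$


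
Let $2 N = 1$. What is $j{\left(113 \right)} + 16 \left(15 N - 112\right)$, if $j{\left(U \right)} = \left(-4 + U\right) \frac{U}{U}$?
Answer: $-1563$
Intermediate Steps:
$j{\left(U \right)} = -4 + U$ ($j{\left(U \right)} = \left(-4 + U\right) 1 = -4 + U$)
$N = \frac{1}{2}$ ($N = \frac{1}{2} \cdot 1 = \frac{1}{2} \approx 0.5$)
$j{\left(113 \right)} + 16 \left(15 N - 112\right) = \left(-4 + 113\right) + 16 \left(15 \cdot \frac{1}{2} - 112\right) = 109 + 16 \left(\frac{15}{2} - 112\right) = 109 + 16 \left(- \frac{209}{2}\right) = 109 - 1672 = -1563$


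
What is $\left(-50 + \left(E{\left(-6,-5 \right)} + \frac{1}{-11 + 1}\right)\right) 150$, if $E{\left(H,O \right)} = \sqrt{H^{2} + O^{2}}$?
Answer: $-7515 + 150 \sqrt{61} \approx -6343.5$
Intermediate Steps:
$\left(-50 + \left(E{\left(-6,-5 \right)} + \frac{1}{-11 + 1}\right)\right) 150 = \left(-50 + \left(\sqrt{\left(-6\right)^{2} + \left(-5\right)^{2}} + \frac{1}{-11 + 1}\right)\right) 150 = \left(-50 + \left(\sqrt{36 + 25} + \frac{1}{-10}\right)\right) 150 = \left(-50 - \left(\frac{1}{10} - \sqrt{61}\right)\right) 150 = \left(- \frac{501}{10} + \sqrt{61}\right) 150 = -7515 + 150 \sqrt{61}$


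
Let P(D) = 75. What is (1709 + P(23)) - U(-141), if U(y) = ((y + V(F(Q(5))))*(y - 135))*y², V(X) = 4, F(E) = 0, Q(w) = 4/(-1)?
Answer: -751738588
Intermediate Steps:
Q(w) = -4 (Q(w) = 4*(-1) = -4)
U(y) = y²*(-135 + y)*(4 + y) (U(y) = ((y + 4)*(y - 135))*y² = ((4 + y)*(-135 + y))*y² = ((-135 + y)*(4 + y))*y² = y²*(-135 + y)*(4 + y))
(1709 + P(23)) - U(-141) = (1709 + 75) - (-141)²*(-540 + (-141)² - 131*(-141)) = 1784 - 19881*(-540 + 19881 + 18471) = 1784 - 19881*37812 = 1784 - 1*751740372 = 1784 - 751740372 = -751738588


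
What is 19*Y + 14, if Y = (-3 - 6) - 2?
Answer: -195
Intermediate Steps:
Y = -11 (Y = -9 - 2 = -11)
19*Y + 14 = 19*(-11) + 14 = -209 + 14 = -195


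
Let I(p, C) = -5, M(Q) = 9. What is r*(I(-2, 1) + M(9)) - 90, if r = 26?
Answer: 14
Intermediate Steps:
r*(I(-2, 1) + M(9)) - 90 = 26*(-5 + 9) - 90 = 26*4 - 90 = 104 - 90 = 14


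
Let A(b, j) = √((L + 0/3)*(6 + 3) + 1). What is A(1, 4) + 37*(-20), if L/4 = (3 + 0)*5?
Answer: -740 + √541 ≈ -716.74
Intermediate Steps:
L = 60 (L = 4*((3 + 0)*5) = 4*(3*5) = 4*15 = 60)
A(b, j) = √541 (A(b, j) = √((60 + 0/3)*(6 + 3) + 1) = √((60 + 0*(⅓))*9 + 1) = √((60 + 0)*9 + 1) = √(60*9 + 1) = √(540 + 1) = √541)
A(1, 4) + 37*(-20) = √541 + 37*(-20) = √541 - 740 = -740 + √541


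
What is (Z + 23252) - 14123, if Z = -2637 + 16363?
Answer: 22855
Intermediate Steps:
Z = 13726
(Z + 23252) - 14123 = (13726 + 23252) - 14123 = 36978 - 14123 = 22855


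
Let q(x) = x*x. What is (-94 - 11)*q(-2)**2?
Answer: -1680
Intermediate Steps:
q(x) = x**2
(-94 - 11)*q(-2)**2 = (-94 - 11)*((-2)**2)**2 = -105*4**2 = -105*16 = -1680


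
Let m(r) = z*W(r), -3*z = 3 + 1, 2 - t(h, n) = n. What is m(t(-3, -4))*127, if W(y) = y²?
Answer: -6096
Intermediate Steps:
t(h, n) = 2 - n
z = -4/3 (z = -(3 + 1)/3 = -⅓*4 = -4/3 ≈ -1.3333)
m(r) = -4*r²/3
m(t(-3, -4))*127 = -4*(2 - 1*(-4))²/3*127 = -4*(2 + 4)²/3*127 = -4/3*6²*127 = -4/3*36*127 = -48*127 = -6096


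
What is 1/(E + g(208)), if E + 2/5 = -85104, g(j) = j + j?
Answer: -5/423442 ≈ -1.1808e-5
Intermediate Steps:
g(j) = 2*j
E = -425522/5 (E = -⅖ - 85104 = -425522/5 ≈ -85104.)
1/(E + g(208)) = 1/(-425522/5 + 2*208) = 1/(-425522/5 + 416) = 1/(-423442/5) = -5/423442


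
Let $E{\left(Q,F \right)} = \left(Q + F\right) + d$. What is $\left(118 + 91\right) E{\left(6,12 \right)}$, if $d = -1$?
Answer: $3553$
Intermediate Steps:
$E{\left(Q,F \right)} = -1 + F + Q$ ($E{\left(Q,F \right)} = \left(Q + F\right) - 1 = \left(F + Q\right) - 1 = -1 + F + Q$)
$\left(118 + 91\right) E{\left(6,12 \right)} = \left(118 + 91\right) \left(-1 + 12 + 6\right) = 209 \cdot 17 = 3553$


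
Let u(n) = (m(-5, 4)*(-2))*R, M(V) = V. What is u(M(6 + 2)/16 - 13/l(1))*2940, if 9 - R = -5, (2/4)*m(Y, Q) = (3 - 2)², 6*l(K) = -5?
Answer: -164640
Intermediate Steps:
l(K) = -⅚ (l(K) = (⅙)*(-5) = -⅚)
m(Y, Q) = 2 (m(Y, Q) = 2*(3 - 2)² = 2*1² = 2*1 = 2)
R = 14 (R = 9 - 1*(-5) = 9 + 5 = 14)
u(n) = -56 (u(n) = (2*(-2))*14 = -4*14 = -56)
u(M(6 + 2)/16 - 13/l(1))*2940 = -56*2940 = -164640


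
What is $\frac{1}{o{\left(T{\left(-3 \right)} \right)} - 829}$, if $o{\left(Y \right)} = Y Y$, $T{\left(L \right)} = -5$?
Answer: $- \frac{1}{804} \approx -0.0012438$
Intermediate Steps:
$o{\left(Y \right)} = Y^{2}$
$\frac{1}{o{\left(T{\left(-3 \right)} \right)} - 829} = \frac{1}{\left(-5\right)^{2} - 829} = \frac{1}{25 - 829} = \frac{1}{-804} = - \frac{1}{804}$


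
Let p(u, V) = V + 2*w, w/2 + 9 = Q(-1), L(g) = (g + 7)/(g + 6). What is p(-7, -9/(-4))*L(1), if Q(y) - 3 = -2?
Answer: -34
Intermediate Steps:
Q(y) = 1 (Q(y) = 3 - 2 = 1)
L(g) = (7 + g)/(6 + g)
w = -16 (w = -18 + 2*1 = -18 + 2 = -16)
p(u, V) = -32 + V (p(u, V) = V + 2*(-16) = V - 32 = -32 + V)
p(-7, -9/(-4))*L(1) = (-32 - 9/(-4))*((7 + 1)/(6 + 1)) = (-32 - 9*(-¼))*(8/7) = (-32 + 9/4)*((⅐)*8) = -119/4*8/7 = -34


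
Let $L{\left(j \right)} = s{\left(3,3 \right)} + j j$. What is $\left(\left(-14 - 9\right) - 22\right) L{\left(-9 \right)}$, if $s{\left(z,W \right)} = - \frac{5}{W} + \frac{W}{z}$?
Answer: $-3615$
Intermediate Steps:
$L{\left(j \right)} = - \frac{2}{3} + j^{2}$ ($L{\left(j \right)} = \left(- \frac{5}{3} + \frac{3}{3}\right) + j j = \left(\left(-5\right) \frac{1}{3} + 3 \cdot \frac{1}{3}\right) + j^{2} = \left(- \frac{5}{3} + 1\right) + j^{2} = - \frac{2}{3} + j^{2}$)
$\left(\left(-14 - 9\right) - 22\right) L{\left(-9 \right)} = \left(\left(-14 - 9\right) - 22\right) \left(- \frac{2}{3} + \left(-9\right)^{2}\right) = \left(-23 - 22\right) \left(- \frac{2}{3} + 81\right) = \left(-45\right) \frac{241}{3} = -3615$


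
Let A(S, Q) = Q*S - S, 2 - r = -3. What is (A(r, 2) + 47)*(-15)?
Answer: -780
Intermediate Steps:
r = 5 (r = 2 - 1*(-3) = 2 + 3 = 5)
A(S, Q) = -S + Q*S
(A(r, 2) + 47)*(-15) = (5*(-1 + 2) + 47)*(-15) = (5*1 + 47)*(-15) = (5 + 47)*(-15) = 52*(-15) = -780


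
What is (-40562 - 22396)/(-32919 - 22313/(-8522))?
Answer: 536528076/280513405 ≈ 1.9127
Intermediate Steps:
(-40562 - 22396)/(-32919 - 22313/(-8522)) = -62958/(-32919 - 22313*(-1/8522)) = -62958/(-32919 + 22313/8522) = -62958/(-280513405/8522) = -62958*(-8522/280513405) = 536528076/280513405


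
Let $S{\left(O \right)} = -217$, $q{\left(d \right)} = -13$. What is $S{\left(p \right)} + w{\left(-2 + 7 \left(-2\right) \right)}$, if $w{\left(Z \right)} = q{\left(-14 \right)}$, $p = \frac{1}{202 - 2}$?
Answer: $-230$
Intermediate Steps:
$p = \frac{1}{200} \approx 0.005$
$w{\left(Z \right)} = -13$
$S{\left(p \right)} + w{\left(-2 + 7 \left(-2\right) \right)} = -217 - 13 = -230$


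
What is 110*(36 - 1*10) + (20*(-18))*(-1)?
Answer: 3220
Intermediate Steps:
110*(36 - 1*10) + (20*(-18))*(-1) = 110*(36 - 10) - 360*(-1) = 110*26 + 360 = 2860 + 360 = 3220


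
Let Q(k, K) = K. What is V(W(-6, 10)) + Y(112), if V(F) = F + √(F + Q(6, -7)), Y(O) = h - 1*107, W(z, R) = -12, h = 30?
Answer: -89 + I*√19 ≈ -89.0 + 4.3589*I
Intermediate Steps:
Y(O) = -77 (Y(O) = 30 - 1*107 = 30 - 107 = -77)
V(F) = F + √(-7 + F) (V(F) = F + √(F - 7) = F + √(-7 + F))
V(W(-6, 10)) + Y(112) = (-12 + √(-7 - 12)) - 77 = (-12 + √(-19)) - 77 = (-12 + I*√19) - 77 = -89 + I*√19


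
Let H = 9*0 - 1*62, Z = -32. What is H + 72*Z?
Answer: -2366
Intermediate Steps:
H = -62 (H = 0 - 62 = -62)
H + 72*Z = -62 + 72*(-32) = -62 - 2304 = -2366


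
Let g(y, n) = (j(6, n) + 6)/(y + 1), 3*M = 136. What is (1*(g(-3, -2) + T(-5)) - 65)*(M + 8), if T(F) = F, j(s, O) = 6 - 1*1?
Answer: -12080/3 ≈ -4026.7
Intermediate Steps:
M = 136/3 (M = (1/3)*136 = 136/3 ≈ 45.333)
j(s, O) = 5 (j(s, O) = 6 - 1 = 5)
g(y, n) = 11/(1 + y) (g(y, n) = (5 + 6)/(y + 1) = 11/(1 + y))
(1*(g(-3, -2) + T(-5)) - 65)*(M + 8) = (1*(11/(1 - 3) - 5) - 65)*(136/3 + 8) = (1*(11/(-2) - 5) - 65)*(160/3) = (1*(11*(-1/2) - 5) - 65)*(160/3) = (1*(-11/2 - 5) - 65)*(160/3) = (1*(-21/2) - 65)*(160/3) = (-21/2 - 65)*(160/3) = -151/2*160/3 = -12080/3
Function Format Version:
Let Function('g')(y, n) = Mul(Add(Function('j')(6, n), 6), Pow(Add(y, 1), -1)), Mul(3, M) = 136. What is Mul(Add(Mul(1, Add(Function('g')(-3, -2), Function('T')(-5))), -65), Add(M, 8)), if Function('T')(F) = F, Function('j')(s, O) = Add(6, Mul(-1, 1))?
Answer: Rational(-12080, 3) ≈ -4026.7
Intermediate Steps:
M = Rational(136, 3) (M = Mul(Rational(1, 3), 136) = Rational(136, 3) ≈ 45.333)
Function('j')(s, O) = 5 (Function('j')(s, O) = Add(6, -1) = 5)
Function('g')(y, n) = Mul(11, Pow(Add(1, y), -1)) (Function('g')(y, n) = Mul(Add(5, 6), Pow(Add(y, 1), -1)) = Mul(11, Pow(Add(1, y), -1)))
Mul(Add(Mul(1, Add(Function('g')(-3, -2), Function('T')(-5))), -65), Add(M, 8)) = Mul(Add(Mul(1, Add(Mul(11, Pow(Add(1, -3), -1)), -5)), -65), Add(Rational(136, 3), 8)) = Mul(Add(Mul(1, Add(Mul(11, Pow(-2, -1)), -5)), -65), Rational(160, 3)) = Mul(Add(Mul(1, Add(Mul(11, Rational(-1, 2)), -5)), -65), Rational(160, 3)) = Mul(Add(Mul(1, Add(Rational(-11, 2), -5)), -65), Rational(160, 3)) = Mul(Add(Mul(1, Rational(-21, 2)), -65), Rational(160, 3)) = Mul(Add(Rational(-21, 2), -65), Rational(160, 3)) = Mul(Rational(-151, 2), Rational(160, 3)) = Rational(-12080, 3)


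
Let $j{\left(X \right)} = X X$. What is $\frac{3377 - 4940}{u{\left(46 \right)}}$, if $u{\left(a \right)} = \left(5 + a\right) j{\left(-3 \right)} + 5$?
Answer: $- \frac{1563}{464} \approx -3.3685$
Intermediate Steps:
$j{\left(X \right)} = X^{2}$
$u{\left(a \right)} = 50 + 9 a$ ($u{\left(a \right)} = \left(5 + a\right) \left(-3\right)^{2} + 5 = \left(5 + a\right) 9 + 5 = \left(45 + 9 a\right) + 5 = 50 + 9 a$)
$\frac{3377 - 4940}{u{\left(46 \right)}} = \frac{3377 - 4940}{50 + 9 \cdot 46} = \frac{3377 - 4940}{50 + 414} = - \frac{1563}{464}$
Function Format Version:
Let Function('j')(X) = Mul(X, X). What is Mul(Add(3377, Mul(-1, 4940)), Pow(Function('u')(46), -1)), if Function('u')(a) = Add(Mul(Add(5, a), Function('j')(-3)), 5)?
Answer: Rational(-1563, 464) ≈ -3.3685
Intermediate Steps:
Function('j')(X) = Pow(X, 2)
Function('u')(a) = Add(50, Mul(9, a)) (Function('u')(a) = Add(Mul(Add(5, a), Pow(-3, 2)), 5) = Add(Mul(Add(5, a), 9), 5) = Add(Add(45, Mul(9, a)), 5) = Add(50, Mul(9, a)))
Mul(Add(3377, Mul(-1, 4940)), Pow(Function('u')(46), -1)) = Mul(Add(3377, Mul(-1, 4940)), Pow(Add(50, Mul(9, 46)), -1)) = Mul(Add(3377, -4940), Pow(Add(50, 414), -1)) = Mul(-1563, Pow(464, -1)) = Mul(-1563, Rational(1, 464)) = Rational(-1563, 464)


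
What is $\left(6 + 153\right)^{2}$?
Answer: $25281$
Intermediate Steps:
$\left(6 + 153\right)^{2} = 159^{2} = 25281$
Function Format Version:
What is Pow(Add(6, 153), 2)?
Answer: 25281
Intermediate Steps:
Pow(Add(6, 153), 2) = Pow(159, 2) = 25281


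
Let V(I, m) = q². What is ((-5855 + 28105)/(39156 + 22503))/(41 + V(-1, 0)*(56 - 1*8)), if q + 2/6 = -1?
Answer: 22250/7789587 ≈ 0.0028564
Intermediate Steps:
q = -4/3 (q = -⅓ - 1 = -4/3 ≈ -1.3333)
V(I, m) = 16/9 (V(I, m) = (-4/3)² = 16/9)
((-5855 + 28105)/(39156 + 22503))/(41 + V(-1, 0)*(56 - 1*8)) = ((-5855 + 28105)/(39156 + 22503))/(41 + 16*(56 - 1*8)/9) = (22250/61659)/(41 + 16*(56 - 8)/9) = (22250*(1/61659))/(41 + (16/9)*48) = 22250/(61659*(41 + 256/3)) = 22250/(61659*(379/3)) = (22250/61659)*(3/379) = 22250/7789587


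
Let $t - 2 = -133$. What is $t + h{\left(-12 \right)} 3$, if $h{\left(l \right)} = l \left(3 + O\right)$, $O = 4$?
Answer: $-383$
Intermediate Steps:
$h{\left(l \right)} = 7 l$ ($h{\left(l \right)} = l \left(3 + 4\right) = l 7 = 7 l$)
$t = -131$ ($t = 2 - 133 = -131$)
$t + h{\left(-12 \right)} 3 = -131 + 7 \left(-12\right) 3 = -131 - 252 = -383$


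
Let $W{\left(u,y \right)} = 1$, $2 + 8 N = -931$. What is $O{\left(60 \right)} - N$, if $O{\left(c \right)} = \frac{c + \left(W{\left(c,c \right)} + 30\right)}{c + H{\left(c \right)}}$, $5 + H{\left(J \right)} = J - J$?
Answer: $\frac{52043}{440} \approx 118.28$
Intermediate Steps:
$N = - \frac{933}{8}$ ($N = - \frac{1}{4} + \frac{1}{8} \left(-931\right) = - \frac{1}{4} - \frac{931}{8} = - \frac{933}{8} \approx -116.63$)
$H{\left(J \right)} = -5$ ($H{\left(J \right)} = -5 + \left(J - J\right) = -5 + 0 = -5$)
$O{\left(c \right)} = \frac{31 + c}{-5 + c}$ ($O{\left(c \right)} = \frac{c + \left(1 + 30\right)}{c - 5} = \frac{c + 31}{-5 + c} = \frac{31 + c}{-5 + c}$)
$O{\left(60 \right)} - N = \frac{31 + 60}{-5 + 60} - - \frac{933}{8} = \frac{1}{55} \cdot 91 + \frac{933}{8} = \frac{91}{55} + \frac{933}{8} = \frac{52043}{440}$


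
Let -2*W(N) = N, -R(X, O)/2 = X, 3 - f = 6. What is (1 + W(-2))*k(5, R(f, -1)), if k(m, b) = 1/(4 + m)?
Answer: 2/9 ≈ 0.22222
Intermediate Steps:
f = -3 (f = 3 - 1*6 = 3 - 6 = -3)
R(X, O) = -2*X
W(N) = -N/2
(1 + W(-2))*k(5, R(f, -1)) = (1 - 1/2*(-2))/(4 + 5) = (1 + 1)/9 = 2*(1/9) = 2/9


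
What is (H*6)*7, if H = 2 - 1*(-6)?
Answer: 336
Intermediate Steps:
H = 8 (H = 2 + 6 = 8)
(H*6)*7 = (8*6)*7 = 48*7 = 336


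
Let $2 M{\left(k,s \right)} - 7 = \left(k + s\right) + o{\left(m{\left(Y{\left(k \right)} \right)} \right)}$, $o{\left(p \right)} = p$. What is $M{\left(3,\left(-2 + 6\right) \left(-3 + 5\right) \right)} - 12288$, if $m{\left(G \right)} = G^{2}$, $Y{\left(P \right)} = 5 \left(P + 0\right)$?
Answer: $- \frac{24333}{2} \approx -12167.0$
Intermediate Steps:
$Y{\left(P \right)} = 5 P$
$M{\left(k,s \right)} = \frac{7}{2} + \frac{k}{2} + \frac{s}{2} + \frac{25 k^{2}}{2}$ ($M{\left(k,s \right)} = \frac{7}{2} + \frac{\left(k + s\right) + \left(5 k\right)^{2}}{2} = \frac{7}{2} + \frac{\left(k + s\right) + 25 k^{2}}{2} = \frac{7}{2} + \frac{k + s + 25 k^{2}}{2} = \frac{7}{2} + \left(\frac{k}{2} + \frac{s}{2} + \frac{25 k^{2}}{2}\right) = \frac{7}{2} + \frac{k}{2} + \frac{s}{2} + \frac{25 k^{2}}{2}$)
$M{\left(3,\left(-2 + 6\right) \left(-3 + 5\right) \right)} - 12288 = \left(\frac{7}{2} + \frac{1}{2} \cdot 3 + \frac{\left(-2 + 6\right) \left(-3 + 5\right)}{2} + \frac{25 \cdot 3^{2}}{2}\right) - 12288 = \left(\frac{7}{2} + \frac{3}{2} + \frac{4 \cdot 2}{2} + \frac{25}{2} \cdot 9\right) - 12288 = \left(\frac{7}{2} + \frac{3}{2} + \frac{1}{2} \cdot 8 + \frac{225}{2}\right) - 12288 = \left(\frac{7}{2} + \frac{3}{2} + 4 + \frac{225}{2}\right) - 12288 = \frac{243}{2} - 12288 = - \frac{24333}{2}$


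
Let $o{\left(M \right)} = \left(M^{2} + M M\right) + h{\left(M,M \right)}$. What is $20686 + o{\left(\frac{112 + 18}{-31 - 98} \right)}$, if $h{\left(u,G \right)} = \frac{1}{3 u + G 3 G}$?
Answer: $\frac{44847346007}{2163330} \approx 20731.0$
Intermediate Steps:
$h{\left(u,G \right)} = \frac{1}{3 u + 3 G^{2}}$ ($h{\left(u,G \right)} = \frac{1}{3 u + 3 G G} = \frac{1}{3 u + 3 G^{2}}$)
$o{\left(M \right)} = 2 M^{2} + \frac{1}{3 \left(M + M^{2}\right)}$ ($o{\left(M \right)} = \left(M^{2} + M M\right) + \frac{1}{3 \left(M + M^{2}\right)} = \left(M^{2} + M^{2}\right) + \frac{1}{3 \left(M + M^{2}\right)} = 2 M^{2} + \frac{1}{3 \left(M + M^{2}\right)}$)
$20686 + o{\left(\frac{112 + 18}{-31 - 98} \right)} = 20686 + \frac{1 + 6 \left(\frac{112 + 18}{-31 - 98}\right)^{3} \left(1 + \frac{112 + 18}{-31 - 98}\right)}{3 \frac{112 + 18}{-31 - 98} \left(1 + \frac{112 + 18}{-31 - 98}\right)} = 20686 + \frac{1 + 6 \left(\frac{130}{-129}\right)^{3} \left(1 + \frac{130}{-129}\right)}{3 \frac{130}{-129} \left(1 + \frac{130}{-129}\right)} = 20686 + \frac{1 + 6 \left(130 \left(- \frac{1}{129}\right)\right)^{3} \left(1 + 130 \left(- \frac{1}{129}\right)\right)}{3 \cdot 130 \left(- \frac{1}{129}\right) \left(1 + 130 \left(- \frac{1}{129}\right)\right)} = 20686 + \frac{1 + 6 \left(- \frac{130}{129}\right)^{3} \left(1 - \frac{130}{129}\right)}{3 \left(- \frac{130}{129}\right) \left(1 - \frac{130}{129}\right)} = 20686 + \frac{1}{3} \left(- \frac{129}{130}\right) \frac{1}{- \frac{1}{129}} \left(1 + 6 \left(- \frac{2197000}{2146689}\right) \left(- \frac{1}{129}\right)\right) = 20686 + \frac{1}{3} \left(- \frac{129}{130}\right) \left(-129\right) \left(1 + \frac{4394000}{92307627}\right) = 20686 + \frac{1}{3} \left(- \frac{129}{130}\right) \left(-129\right) \frac{96701627}{92307627} = 20686 + \frac{96701627}{2163330} = \frac{44847346007}{2163330}$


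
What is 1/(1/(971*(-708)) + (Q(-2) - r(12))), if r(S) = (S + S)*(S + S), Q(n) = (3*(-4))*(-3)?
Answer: -687468/371232721 ≈ -0.0018519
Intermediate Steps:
Q(n) = 36 (Q(n) = -12*(-3) = 36)
r(S) = 4*S**2 (r(S) = (2*S)*(2*S) = 4*S**2)
1/(1/(971*(-708)) + (Q(-2) - r(12))) = 1/(1/(971*(-708)) + (36 - 4*12**2)) = 1/((1/971)*(-1/708) + (36 - 4*144)) = 1/(-1/687468 + (36 - 1*576)) = 1/(-1/687468 + (36 - 576)) = 1/(-1/687468 - 540) = 1/(-371232721/687468) = -687468/371232721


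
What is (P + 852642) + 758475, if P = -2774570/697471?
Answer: 59142347923/36709 ≈ 1.6111e+6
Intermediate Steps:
P = -146030/36709 (P = -2774570*1/697471 = -146030/36709 ≈ -3.9780)
(P + 852642) + 758475 = (-146030/36709 + 852642) + 758475 = 31299489148/36709 + 758475 = 59142347923/36709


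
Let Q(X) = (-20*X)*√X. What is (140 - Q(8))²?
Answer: 224400 + 89600*√2 ≈ 3.5111e+5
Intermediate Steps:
Q(X) = -20*X^(3/2)
(140 - Q(8))² = (140 - (-20)*8^(3/2))² = (140 - (-20)*16*√2)² = (140 - (-320)*√2)² = (140 + 320*√2)²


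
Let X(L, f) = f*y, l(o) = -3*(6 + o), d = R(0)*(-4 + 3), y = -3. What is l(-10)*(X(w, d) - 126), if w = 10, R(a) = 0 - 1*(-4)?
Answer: -1368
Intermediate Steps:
R(a) = 4 (R(a) = 0 + 4 = 4)
d = -4 (d = 4*(-4 + 3) = 4*(-1) = -4)
l(o) = -18 - 3*o
X(L, f) = -3*f (X(L, f) = f*(-3) = -3*f)
l(-10)*(X(w, d) - 126) = (-18 - 3*(-10))*(-3*(-4) - 126) = (-18 + 30)*(12 - 126) = 12*(-114) = -1368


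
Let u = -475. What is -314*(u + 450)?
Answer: 7850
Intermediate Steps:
-314*(u + 450) = -314*(-475 + 450) = -314*(-25) = 7850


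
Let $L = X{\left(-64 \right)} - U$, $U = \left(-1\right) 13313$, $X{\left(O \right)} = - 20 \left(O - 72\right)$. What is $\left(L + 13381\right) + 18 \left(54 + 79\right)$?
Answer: $31808$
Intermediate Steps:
$X{\left(O \right)} = 1440 - 20 O$ ($X{\left(O \right)} = - 20 \left(-72 + O\right) = 1440 - 20 O$)
$U = -13313$
$L = 16033$ ($L = \left(1440 - -1280\right) - -13313 = \left(1440 + 1280\right) + 13313 = 2720 + 13313 = 16033$)
$\left(L + 13381\right) + 18 \left(54 + 79\right) = \left(16033 + 13381\right) + 18 \left(54 + 79\right) = 29414 + 18 \cdot 133 = 29414 + 2394 = 31808$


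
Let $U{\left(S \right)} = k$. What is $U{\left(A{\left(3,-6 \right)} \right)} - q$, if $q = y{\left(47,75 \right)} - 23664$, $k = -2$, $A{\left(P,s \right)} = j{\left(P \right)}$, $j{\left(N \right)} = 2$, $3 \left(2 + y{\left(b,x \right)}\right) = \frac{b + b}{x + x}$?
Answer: $\frac{5324353}{225} \approx 23664.0$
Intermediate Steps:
$y{\left(b,x \right)} = -2 + \frac{b}{3 x}$ ($y{\left(b,x \right)} = -2 + \frac{\left(b + b\right) \frac{1}{x + x}}{3} = -2 + \frac{2 b \frac{1}{2 x}}{3} = -2 + \frac{b \frac{1}{x}}{3} = -2 + \frac{b}{3 x}$)
$A{\left(P,s \right)} = 2$
$U{\left(S \right)} = -2$
$q = - \frac{5324803}{225}$ ($q = \left(-2 + \frac{1}{3} \cdot 47 \cdot \frac{1}{75}\right) - 23664 = \left(-2 + \frac{47}{225}\right) - 23664 = - \frac{403}{225} - 23664 = - \frac{5324803}{225} \approx -23666.0$)
$U{\left(A{\left(3,-6 \right)} \right)} - q = -2 - - \frac{5324803}{225} = -2 + \frac{5324803}{225} = \frac{5324353}{225}$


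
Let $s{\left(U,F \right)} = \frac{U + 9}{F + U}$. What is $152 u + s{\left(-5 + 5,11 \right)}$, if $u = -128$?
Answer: $- \frac{214007}{11} \approx -19455.0$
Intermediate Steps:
$s{\left(U,F \right)} = \frac{9 + U}{F + U}$
$152 u + s{\left(-5 + 5,11 \right)} = 152 \left(-128\right) + \frac{9 + \left(-5 + 5\right)}{11 + \left(-5 + 5\right)} = -19456 + \frac{9 + 0}{11 + 0} = -19456 + \frac{1}{11} \cdot 9 = -19456 + \frac{9}{11} = - \frac{214007}{11}$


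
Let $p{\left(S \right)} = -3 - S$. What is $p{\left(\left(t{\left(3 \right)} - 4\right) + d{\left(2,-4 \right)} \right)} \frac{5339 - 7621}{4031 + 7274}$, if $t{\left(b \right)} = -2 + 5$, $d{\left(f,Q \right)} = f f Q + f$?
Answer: $- \frac{3912}{1615} \approx -2.4223$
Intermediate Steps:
$d{\left(f,Q \right)} = f + Q f^{2}$ ($d{\left(f,Q \right)} = f^{2} Q + f = Q f^{2} + f = f + Q f^{2}$)
$t{\left(b \right)} = 3$
$p{\left(\left(t{\left(3 \right)} - 4\right) + d{\left(2,-4 \right)} \right)} \frac{5339 - 7621}{4031 + 7274} = \left(-3 - \left(\left(3 - 4\right) + 2 \left(1 - 8\right)\right)\right) \frac{5339 - 7621}{4031 + 7274} = \left(-3 - \left(-1 + 2 \left(1 - 8\right)\right)\right) \left(- \frac{2282}{11305}\right) = \left(-3 - \left(-1 + 2 \left(-7\right)\right)\right) \left(\left(-2282\right) \frac{1}{11305}\right) = \left(-3 - \left(-1 - 14\right)\right) \left(- \frac{326}{1615}\right) = \left(-3 - -15\right) \left(- \frac{326}{1615}\right) = \left(-3 + 15\right) \left(- \frac{326}{1615}\right) = 12 \left(- \frac{326}{1615}\right) = - \frac{3912}{1615}$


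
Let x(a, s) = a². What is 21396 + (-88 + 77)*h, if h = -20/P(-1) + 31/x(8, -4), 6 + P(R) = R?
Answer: 9568941/448 ≈ 21359.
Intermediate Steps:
P(R) = -6 + R
h = 1497/448 (h = -20/(-6 - 1) + 31/(8²) = -20/(-7) + 31/64 = -20*(-⅐) + 31*(1/64) = 20/7 + 31/64 = 1497/448 ≈ 3.3415)
21396 + (-88 + 77)*h = 21396 + (-88 + 77)*(1497/448) = 21396 - 11*1497/448 = 21396 - 16467/448 = 9568941/448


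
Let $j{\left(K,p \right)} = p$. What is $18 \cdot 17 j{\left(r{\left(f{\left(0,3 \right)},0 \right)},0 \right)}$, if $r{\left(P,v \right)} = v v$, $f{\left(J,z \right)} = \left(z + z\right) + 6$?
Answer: $0$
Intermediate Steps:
$f{\left(J,z \right)} = 6 + 2 z$ ($f{\left(J,z \right)} = 2 z + 6 = 6 + 2 z$)
$r{\left(P,v \right)} = v^{2}$
$18 \cdot 17 j{\left(r{\left(f{\left(0,3 \right)},0 \right)},0 \right)} = 18 \cdot 17 \cdot 0 = 306 \cdot 0 = 0$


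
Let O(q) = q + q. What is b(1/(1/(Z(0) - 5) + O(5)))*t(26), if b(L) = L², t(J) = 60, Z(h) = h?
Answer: 1500/2401 ≈ 0.62474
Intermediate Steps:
O(q) = 2*q
b(1/(1/(Z(0) - 5) + O(5)))*t(26) = (1/(1/(0 - 5) + 2*5))²*60 = (1/(1/(-5) + 10))²*60 = (1/(-⅕ + 10))²*60 = (1/(49/5))²*60 = (5/49)²*60 = (25/2401)*60 = 1500/2401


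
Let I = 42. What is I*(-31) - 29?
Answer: -1331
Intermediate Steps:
I*(-31) - 29 = 42*(-31) - 29 = -1302 - 29 = -1331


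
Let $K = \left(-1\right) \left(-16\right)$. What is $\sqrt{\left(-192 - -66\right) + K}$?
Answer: $i \sqrt{110} \approx 10.488 i$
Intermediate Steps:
$K = 16$
$\sqrt{\left(-192 - -66\right) + K} = \sqrt{\left(-192 - -66\right) + 16} = \sqrt{\left(-192 + 66\right) + 16} = \sqrt{-126 + 16} = \sqrt{-110} = i \sqrt{110}$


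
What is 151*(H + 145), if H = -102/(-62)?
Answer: 686446/31 ≈ 22143.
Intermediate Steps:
H = 51/31 (H = -102*(-1/62) = 51/31 ≈ 1.6452)
151*(H + 145) = 151*(51/31 + 145) = 151*(4546/31) = 686446/31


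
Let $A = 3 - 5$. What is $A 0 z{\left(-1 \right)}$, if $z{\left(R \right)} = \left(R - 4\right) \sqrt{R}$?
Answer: $0$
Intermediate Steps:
$z{\left(R \right)} = \sqrt{R} \left(-4 + R\right)$ ($z{\left(R \right)} = \left(-4 + R\right) \sqrt{R} = \sqrt{R} \left(-4 + R\right)$)
$A = -2$
$A 0 z{\left(-1 \right)} = \left(-2\right) 0 \sqrt{-1} \left(-4 - 1\right) = 0 i \left(-5\right) = 0 \left(- 5 i\right) = 0$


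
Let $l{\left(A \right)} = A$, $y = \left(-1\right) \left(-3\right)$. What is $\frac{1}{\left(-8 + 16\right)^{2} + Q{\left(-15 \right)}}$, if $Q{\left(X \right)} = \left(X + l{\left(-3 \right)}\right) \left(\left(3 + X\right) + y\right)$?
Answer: $\frac{1}{226} \approx 0.0044248$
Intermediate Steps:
$y = 3$
$Q{\left(X \right)} = \left(-3 + X\right) \left(6 + X\right)$ ($Q{\left(X \right)} = \left(X - 3\right) \left(\left(3 + X\right) + 3\right) = \left(-3 + X\right) \left(6 + X\right)$)
$\frac{1}{\left(-8 + 16\right)^{2} + Q{\left(-15 \right)}} = \frac{1}{\left(-8 + 16\right)^{2} + \left(-18 + \left(-15\right)^{2} + 3 \left(-15\right)\right)} = \frac{1}{8^{2} - -162} = \frac{1}{64 + 162} = \frac{1}{226}$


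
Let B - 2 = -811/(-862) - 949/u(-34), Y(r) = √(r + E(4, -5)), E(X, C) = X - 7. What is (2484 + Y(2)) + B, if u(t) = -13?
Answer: 2206669/862 + I ≈ 2559.9 + 1.0*I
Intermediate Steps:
E(X, C) = -7 + X
Y(r) = √(-3 + r) (Y(r) = √(r + (-7 + 4)) = √(r - 3) = √(-3 + r))
B = 65461/862 (B = 2 + (-811/(-862) - 949/(-13)) = 2 + (-811*(-1/862) - 949*(-1/13)) = 2 + (811/862 + 73) = 2 + 63737/862 = 65461/862 ≈ 75.941)
(2484 + Y(2)) + B = (2484 + √(-3 + 2)) + 65461/862 = (2484 + √(-1)) + 65461/862 = (2484 + I) + 65461/862 = 2206669/862 + I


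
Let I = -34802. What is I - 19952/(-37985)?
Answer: -1321934018/37985 ≈ -34802.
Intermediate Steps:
I - 19952/(-37985) = -34802 - 19952/(-37985) = -34802 - 19952*(-1/37985) = -34802 + 19952/37985 = -1321934018/37985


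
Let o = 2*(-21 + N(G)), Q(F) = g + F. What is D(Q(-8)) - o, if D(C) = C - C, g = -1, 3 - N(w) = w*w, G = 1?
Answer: 38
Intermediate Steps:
N(w) = 3 - w**2 (N(w) = 3 - w*w = 3 - w**2)
Q(F) = -1 + F
o = -38 (o = 2*(-21 + (3 - 1*1**2)) = 2*(-21 + (3 - 1*1)) = 2*(-21 + (3 - 1)) = 2*(-21 + 2) = 2*(-19) = -38)
D(C) = 0
D(Q(-8)) - o = 0 - 1*(-38) = 0 + 38 = 38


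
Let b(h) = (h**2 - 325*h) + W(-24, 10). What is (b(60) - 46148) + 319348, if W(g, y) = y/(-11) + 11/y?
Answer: 28303021/110 ≈ 2.5730e+5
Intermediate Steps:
W(g, y) = 11/y - y/11 (W(g, y) = y*(-1/11) + 11/y = -y/11 + 11/y = 11/y - y/11)
b(h) = 21/110 + h**2 - 325*h (b(h) = (h**2 - 325*h) + (11/10 - 1/11*10) = (h**2 - 325*h) + (11*(1/10) - 10/11) = (h**2 - 325*h) + (11/10 - 10/11) = (h**2 - 325*h) + 21/110 = 21/110 + h**2 - 325*h)
(b(60) - 46148) + 319348 = ((21/110 + 60**2 - 325*60) - 46148) + 319348 = ((21/110 + 3600 - 19500) - 46148) + 319348 = (-1748979/110 - 46148) + 319348 = -6825259/110 + 319348 = 28303021/110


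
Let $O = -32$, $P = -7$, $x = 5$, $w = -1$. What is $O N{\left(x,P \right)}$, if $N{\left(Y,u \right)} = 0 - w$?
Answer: $-32$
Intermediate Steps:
$N{\left(Y,u \right)} = 1$ ($N{\left(Y,u \right)} = 0 - -1 = 0 + 1 = 1$)
$O N{\left(x,P \right)} = \left(-32\right) 1 = -32$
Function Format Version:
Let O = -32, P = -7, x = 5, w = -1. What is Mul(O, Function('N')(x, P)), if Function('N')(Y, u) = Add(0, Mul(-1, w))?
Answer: -32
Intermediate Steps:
Function('N')(Y, u) = 1 (Function('N')(Y, u) = Add(0, Mul(-1, -1)) = Add(0, 1) = 1)
Mul(O, Function('N')(x, P)) = Mul(-32, 1) = -32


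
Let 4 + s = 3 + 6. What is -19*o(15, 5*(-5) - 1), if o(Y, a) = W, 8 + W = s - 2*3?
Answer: 171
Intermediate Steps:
s = 5 (s = -4 + (3 + 6) = -4 + 9 = 5)
W = -9 (W = -8 + (5 - 2*3) = -8 + (5 - 6) = -8 - 1 = -9)
o(Y, a) = -9
-19*o(15, 5*(-5) - 1) = -19*(-9) = 171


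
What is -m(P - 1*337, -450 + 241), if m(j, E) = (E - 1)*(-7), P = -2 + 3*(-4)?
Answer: -1470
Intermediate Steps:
P = -14 (P = -2 - 12 = -14)
m(j, E) = 7 - 7*E (m(j, E) = (-1 + E)*(-7) = 7 - 7*E)
-m(P - 1*337, -450 + 241) = -(7 - 7*(-450 + 241)) = -(7 - 7*(-209)) = -(7 + 1463) = -1*1470 = -1470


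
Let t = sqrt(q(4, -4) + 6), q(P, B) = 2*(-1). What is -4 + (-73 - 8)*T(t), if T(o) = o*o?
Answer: -328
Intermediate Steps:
q(P, B) = -2
t = 2 (t = sqrt(-2 + 6) = sqrt(4) = 2)
T(o) = o**2
-4 + (-73 - 8)*T(t) = -4 + (-73 - 8)*2**2 = -4 - 81*4 = -4 - 324 = -328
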